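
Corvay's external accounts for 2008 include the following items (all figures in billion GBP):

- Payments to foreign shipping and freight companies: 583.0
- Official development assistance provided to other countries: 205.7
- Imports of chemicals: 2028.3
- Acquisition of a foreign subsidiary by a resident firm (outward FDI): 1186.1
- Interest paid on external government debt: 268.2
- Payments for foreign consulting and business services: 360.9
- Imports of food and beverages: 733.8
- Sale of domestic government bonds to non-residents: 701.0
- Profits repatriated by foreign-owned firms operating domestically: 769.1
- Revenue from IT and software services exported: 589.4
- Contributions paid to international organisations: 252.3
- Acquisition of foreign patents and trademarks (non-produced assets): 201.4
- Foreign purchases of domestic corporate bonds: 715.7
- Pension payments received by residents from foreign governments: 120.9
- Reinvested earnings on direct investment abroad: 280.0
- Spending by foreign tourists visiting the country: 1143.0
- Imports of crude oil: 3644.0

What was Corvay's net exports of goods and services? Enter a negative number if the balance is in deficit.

-5617.6

Goods: -3644.0 - 733.8 - 2028.3 = -6406.1
Services: -360.9 + 589.4 + 1143.0 - 583.0 = 788.5
Trade balance = -6406.1 + 788.5 = -5617.6
(Excluded from the trade balance — secondary income: official development assistance provided to other countries 205.7, contributions paid to international organisations 252.3, pension payments received by residents from foreign governments 120.9; financial account: acquisition of a foreign subsidiary by a resident firm (outward FDI) 1186.1, sale of domestic government bonds to non-residents 701.0, foreign purchases of domestic corporate bonds 715.7; primary income: interest paid on external government debt 268.2, profits repatriated by foreign-owned firms operating domestically 769.1, reinvested earnings on direct investment abroad 280.0; capital account: acquisition of foreign patents and trademarks (non-produced assets) 201.4.)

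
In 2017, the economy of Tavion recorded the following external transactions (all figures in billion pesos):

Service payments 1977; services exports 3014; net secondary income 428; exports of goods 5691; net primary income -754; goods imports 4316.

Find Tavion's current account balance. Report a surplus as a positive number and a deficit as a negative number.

2086

Goods balance = 5691 - 4316 = 1375
Services balance = 3014 - 1977 = 1037
Trade balance (goods + services) = 1375 + 1037 = 2412
Net primary income = -754
Net secondary income = 428
Current account = 2412 + (-754) + 428 = 2086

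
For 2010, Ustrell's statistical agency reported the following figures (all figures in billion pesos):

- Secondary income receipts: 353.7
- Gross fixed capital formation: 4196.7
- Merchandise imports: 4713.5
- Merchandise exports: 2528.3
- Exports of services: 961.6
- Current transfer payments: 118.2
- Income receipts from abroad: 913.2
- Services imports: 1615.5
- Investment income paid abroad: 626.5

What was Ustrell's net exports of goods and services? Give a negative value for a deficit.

Goods balance = 2528.3 - 4713.5 = -2185.2
Services balance = 961.6 - 1615.5 = -653.9
Trade balance (goods + services) = -2185.2 + (-653.9) = -2839.1

-2839.1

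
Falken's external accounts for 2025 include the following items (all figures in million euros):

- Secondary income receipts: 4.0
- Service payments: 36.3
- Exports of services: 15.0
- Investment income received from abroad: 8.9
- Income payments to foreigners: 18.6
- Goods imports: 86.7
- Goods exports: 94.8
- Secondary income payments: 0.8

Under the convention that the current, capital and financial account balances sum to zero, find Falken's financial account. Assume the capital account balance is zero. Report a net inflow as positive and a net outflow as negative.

19.7

Goods balance = 94.8 - 86.7 = 8.1
Services balance = 15.0 - 36.3 = -21.3
Trade balance (goods + services) = 8.1 + (-21.3) = -13.2
Net primary income = 8.9 - 18.6 = -9.7
Net secondary income = 4.0 - 0.8 = 3.2
Current account = -13.2 + (-9.7) + 3.2 = -19.7
Financial account = -(-19.7) = 19.7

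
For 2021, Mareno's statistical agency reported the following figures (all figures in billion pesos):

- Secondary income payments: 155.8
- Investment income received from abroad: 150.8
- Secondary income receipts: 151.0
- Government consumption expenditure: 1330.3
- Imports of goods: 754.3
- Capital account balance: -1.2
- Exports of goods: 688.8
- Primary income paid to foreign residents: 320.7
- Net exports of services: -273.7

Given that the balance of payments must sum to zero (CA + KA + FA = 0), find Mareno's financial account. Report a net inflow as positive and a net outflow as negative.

Goods balance = 688.8 - 754.3 = -65.5
Services balance = -273.7
Trade balance (goods + services) = -65.5 + (-273.7) = -339.2
Net primary income = 150.8 - 320.7 = -169.9
Net secondary income = 151.0 - 155.8 = -4.8
Current account = -339.2 + (-169.9) + (-4.8) = -513.9
Financial account = -(-513.9 + (-1.2)) = 515.1

515.1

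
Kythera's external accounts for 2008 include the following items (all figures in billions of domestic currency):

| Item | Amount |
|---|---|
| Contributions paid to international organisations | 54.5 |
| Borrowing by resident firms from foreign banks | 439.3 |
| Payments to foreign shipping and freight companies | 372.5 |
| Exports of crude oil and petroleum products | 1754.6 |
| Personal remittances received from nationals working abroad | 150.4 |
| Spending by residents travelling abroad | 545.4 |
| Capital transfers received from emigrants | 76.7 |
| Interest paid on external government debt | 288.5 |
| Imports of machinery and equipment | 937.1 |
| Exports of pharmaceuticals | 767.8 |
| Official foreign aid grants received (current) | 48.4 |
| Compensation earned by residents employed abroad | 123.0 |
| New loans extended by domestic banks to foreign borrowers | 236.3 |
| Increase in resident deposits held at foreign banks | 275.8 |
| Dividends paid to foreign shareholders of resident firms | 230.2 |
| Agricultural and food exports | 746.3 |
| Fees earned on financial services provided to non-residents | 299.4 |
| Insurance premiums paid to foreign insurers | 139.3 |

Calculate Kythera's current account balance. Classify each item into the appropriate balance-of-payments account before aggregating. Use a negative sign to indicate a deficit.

1322.4

Goods: 767.8 - 937.1 + 746.3 + 1754.6 = 2331.6
Services: -545.4 + 299.4 - 372.5 - 139.3 = -757.8
Primary income: -230.2 + 123.0 - 288.5 = -395.7
Secondary income: 48.4 - 54.5 + 150.4 = 144.3
Current account = 2331.6 + (-757.8) + (-395.7) + 144.3 = 1322.4
(Excluded from the current account — financial account: borrowing by resident firms from foreign banks 439.3, new loans extended by domestic banks to foreign borrowers 236.3, increase in resident deposits held at foreign banks 275.8; capital account: capital transfers received from emigrants 76.7.)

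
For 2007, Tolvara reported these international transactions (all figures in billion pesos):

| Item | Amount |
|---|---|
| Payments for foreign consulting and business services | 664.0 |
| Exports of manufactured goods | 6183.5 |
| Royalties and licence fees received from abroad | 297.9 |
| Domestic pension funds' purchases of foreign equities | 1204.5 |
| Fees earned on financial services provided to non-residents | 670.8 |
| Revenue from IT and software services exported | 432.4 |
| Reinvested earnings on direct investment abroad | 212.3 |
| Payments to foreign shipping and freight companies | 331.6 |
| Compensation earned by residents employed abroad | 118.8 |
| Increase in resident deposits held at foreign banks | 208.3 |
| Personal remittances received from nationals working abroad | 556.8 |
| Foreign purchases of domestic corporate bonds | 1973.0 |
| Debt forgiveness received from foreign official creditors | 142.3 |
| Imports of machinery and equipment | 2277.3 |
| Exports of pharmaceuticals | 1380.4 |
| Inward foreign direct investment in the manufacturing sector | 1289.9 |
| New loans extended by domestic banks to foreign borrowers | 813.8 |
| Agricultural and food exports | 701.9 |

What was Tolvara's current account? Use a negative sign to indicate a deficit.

7281.9

Goods: 1380.4 + 701.9 + 6183.5 - 2277.3 = 5988.5
Services: 297.9 - 331.6 + 670.8 - 664.0 + 432.4 = 405.5
Primary income: 212.3 + 118.8 = 331.1
Secondary income: 556.8
Current account = 5988.5 + 405.5 + 331.1 + 556.8 = 7281.9
(Excluded from the current account — financial account: domestic pension funds' purchases of foreign equities 1204.5, increase in resident deposits held at foreign banks 208.3, foreign purchases of domestic corporate bonds 1973.0, inward foreign direct investment in the manufacturing sector 1289.9, new loans extended by domestic banks to foreign borrowers 813.8; capital account: debt forgiveness received from foreign official creditors 142.3.)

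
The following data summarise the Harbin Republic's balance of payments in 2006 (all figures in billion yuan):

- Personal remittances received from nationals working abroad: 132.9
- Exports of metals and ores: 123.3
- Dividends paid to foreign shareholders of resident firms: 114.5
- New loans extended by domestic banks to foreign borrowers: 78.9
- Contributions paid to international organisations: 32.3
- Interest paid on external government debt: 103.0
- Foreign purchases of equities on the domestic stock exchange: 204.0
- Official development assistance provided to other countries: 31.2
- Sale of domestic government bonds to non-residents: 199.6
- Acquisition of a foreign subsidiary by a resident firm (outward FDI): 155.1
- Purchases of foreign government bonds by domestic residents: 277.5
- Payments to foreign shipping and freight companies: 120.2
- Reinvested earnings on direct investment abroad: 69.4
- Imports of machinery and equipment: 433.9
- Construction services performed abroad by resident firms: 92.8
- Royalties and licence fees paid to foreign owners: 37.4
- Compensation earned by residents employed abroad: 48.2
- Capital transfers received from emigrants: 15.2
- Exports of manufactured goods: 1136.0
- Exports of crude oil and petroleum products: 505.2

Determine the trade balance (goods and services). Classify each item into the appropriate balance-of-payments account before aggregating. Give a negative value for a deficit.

Goods: 123.3 + 1136.0 + 505.2 - 433.9 = 1330.6
Services: -120.2 + 92.8 - 37.4 = -64.8
Trade balance = 1330.6 + (-64.8) = 1265.8
(Excluded from the trade balance — secondary income: personal remittances received from nationals working abroad 132.9, contributions paid to international organisations 32.3, official development assistance provided to other countries 31.2; primary income: dividends paid to foreign shareholders of resident firms 114.5, interest paid on external government debt 103.0, reinvested earnings on direct investment abroad 69.4, compensation earned by residents employed abroad 48.2; financial account: new loans extended by domestic banks to foreign borrowers 78.9, foreign purchases of equities on the domestic stock exchange 204.0, sale of domestic government bonds to non-residents 199.6, acquisition of a foreign subsidiary by a resident firm (outward FDI) 155.1, purchases of foreign government bonds by domestic residents 277.5; capital account: capital transfers received from emigrants 15.2.)

1265.8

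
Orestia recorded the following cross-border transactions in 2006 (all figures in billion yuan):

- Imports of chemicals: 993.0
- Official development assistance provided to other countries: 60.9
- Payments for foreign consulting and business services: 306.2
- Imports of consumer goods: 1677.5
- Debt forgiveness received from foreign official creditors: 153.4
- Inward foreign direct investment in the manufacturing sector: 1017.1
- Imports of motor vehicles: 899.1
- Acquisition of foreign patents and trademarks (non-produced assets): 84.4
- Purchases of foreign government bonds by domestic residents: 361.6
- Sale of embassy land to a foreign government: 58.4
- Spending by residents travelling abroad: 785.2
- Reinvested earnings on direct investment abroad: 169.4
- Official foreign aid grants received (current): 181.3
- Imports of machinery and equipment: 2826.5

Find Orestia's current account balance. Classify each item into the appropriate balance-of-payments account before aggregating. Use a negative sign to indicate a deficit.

-7197.7

Goods: -2826.5 - 993.0 - 1677.5 - 899.1 = -6396.1
Services: -306.2 - 785.2 = -1091.4
Primary income: 169.4
Secondary income: -60.9 + 181.3 = 120.4
Current account = (-6396.1) + (-1091.4) + 169.4 + 120.4 = -7197.7
(Excluded from the current account — capital account: debt forgiveness received from foreign official creditors 153.4, acquisition of foreign patents and trademarks (non-produced assets) 84.4, sale of embassy land to a foreign government 58.4; financial account: inward foreign direct investment in the manufacturing sector 1017.1, purchases of foreign government bonds by domestic residents 361.6.)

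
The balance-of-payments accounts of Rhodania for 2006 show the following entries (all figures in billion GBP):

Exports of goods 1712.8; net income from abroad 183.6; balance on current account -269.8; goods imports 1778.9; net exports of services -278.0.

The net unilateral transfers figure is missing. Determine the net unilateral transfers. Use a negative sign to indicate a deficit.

-109.3

Current account = goods balance + services balance + net primary income + net secondary income
Sum of the known components = -160.5
Net unilateral transfers = CA - (known components) = -269.8 - (-160.5) = -109.3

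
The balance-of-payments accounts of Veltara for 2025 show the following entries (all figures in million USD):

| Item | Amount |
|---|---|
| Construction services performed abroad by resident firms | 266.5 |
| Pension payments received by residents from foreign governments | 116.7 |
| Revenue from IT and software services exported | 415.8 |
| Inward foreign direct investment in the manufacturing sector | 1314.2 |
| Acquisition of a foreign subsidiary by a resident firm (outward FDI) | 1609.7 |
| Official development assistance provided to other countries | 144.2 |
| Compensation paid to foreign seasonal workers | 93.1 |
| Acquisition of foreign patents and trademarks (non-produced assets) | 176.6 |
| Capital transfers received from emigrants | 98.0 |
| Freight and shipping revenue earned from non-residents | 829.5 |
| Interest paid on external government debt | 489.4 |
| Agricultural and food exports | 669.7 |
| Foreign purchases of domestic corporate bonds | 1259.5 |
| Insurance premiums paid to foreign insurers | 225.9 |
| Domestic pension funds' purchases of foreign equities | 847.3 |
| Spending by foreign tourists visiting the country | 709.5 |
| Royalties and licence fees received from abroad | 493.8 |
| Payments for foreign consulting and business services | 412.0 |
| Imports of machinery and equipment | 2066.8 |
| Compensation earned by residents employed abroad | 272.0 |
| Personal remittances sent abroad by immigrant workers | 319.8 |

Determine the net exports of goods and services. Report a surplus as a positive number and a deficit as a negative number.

Goods: 669.7 - 2066.8 = -1397.1
Services: 415.8 + 829.5 - 225.9 + 266.5 - 412.0 + 709.5 + 493.8 = 2077.2
Trade balance = -1397.1 + 2077.2 = 680.1
(Excluded from the trade balance — secondary income: pension payments received by residents from foreign governments 116.7, official development assistance provided to other countries 144.2, personal remittances sent abroad by immigrant workers 319.8; financial account: inward foreign direct investment in the manufacturing sector 1314.2, acquisition of a foreign subsidiary by a resident firm (outward FDI) 1609.7, foreign purchases of domestic corporate bonds 1259.5, domestic pension funds' purchases of foreign equities 847.3; primary income: compensation paid to foreign seasonal workers 93.1, interest paid on external government debt 489.4, compensation earned by residents employed abroad 272.0; capital account: acquisition of foreign patents and trademarks (non-produced assets) 176.6, capital transfers received from emigrants 98.0.)

680.1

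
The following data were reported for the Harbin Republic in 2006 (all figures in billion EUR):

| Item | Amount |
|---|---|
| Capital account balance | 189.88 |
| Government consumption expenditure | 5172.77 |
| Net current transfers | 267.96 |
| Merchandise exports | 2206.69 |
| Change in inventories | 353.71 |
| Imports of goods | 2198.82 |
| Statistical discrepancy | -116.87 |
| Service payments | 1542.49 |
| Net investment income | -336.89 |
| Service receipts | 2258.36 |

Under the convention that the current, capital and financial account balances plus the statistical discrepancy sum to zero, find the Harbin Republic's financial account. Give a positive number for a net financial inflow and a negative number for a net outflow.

-727.82

Goods balance = 2206.69 - 2198.82 = 7.87
Services balance = 2258.36 - 1542.49 = 715.87
Trade balance (goods + services) = 7.87 + 715.87 = 723.74
Net primary income = -336.89
Net secondary income = 267.96
Current account = 723.74 + (-336.89) + 267.96 = 654.81
Financial account = -(654.81 + 189.88 + (-116.87)) = -727.82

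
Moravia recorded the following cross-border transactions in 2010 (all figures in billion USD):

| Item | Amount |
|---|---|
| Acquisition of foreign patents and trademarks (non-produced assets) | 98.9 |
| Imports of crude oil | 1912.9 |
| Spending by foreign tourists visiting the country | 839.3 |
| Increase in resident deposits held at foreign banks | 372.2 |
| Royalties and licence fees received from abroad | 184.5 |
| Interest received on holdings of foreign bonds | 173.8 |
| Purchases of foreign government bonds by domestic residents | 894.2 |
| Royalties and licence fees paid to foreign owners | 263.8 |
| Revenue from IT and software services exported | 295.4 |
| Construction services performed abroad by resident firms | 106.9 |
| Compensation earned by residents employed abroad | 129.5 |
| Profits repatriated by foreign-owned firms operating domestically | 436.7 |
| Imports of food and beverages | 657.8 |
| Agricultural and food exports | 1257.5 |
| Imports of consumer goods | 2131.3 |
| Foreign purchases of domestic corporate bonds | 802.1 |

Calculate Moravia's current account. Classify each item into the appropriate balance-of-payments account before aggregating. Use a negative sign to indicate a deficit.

Goods: -657.8 - 1912.9 + 1257.5 - 2131.3 = -3444.5
Services: 184.5 + 106.9 - 263.8 + 839.3 + 295.4 = 1162.3
Primary income: 173.8 + 129.5 - 436.7 = -133.4
Current account = (-3444.5) + 1162.3 + (-133.4) = -2415.6
(Excluded from the current account — capital account: acquisition of foreign patents and trademarks (non-produced assets) 98.9; financial account: increase in resident deposits held at foreign banks 372.2, purchases of foreign government bonds by domestic residents 894.2, foreign purchases of domestic corporate bonds 802.1.)

-2415.6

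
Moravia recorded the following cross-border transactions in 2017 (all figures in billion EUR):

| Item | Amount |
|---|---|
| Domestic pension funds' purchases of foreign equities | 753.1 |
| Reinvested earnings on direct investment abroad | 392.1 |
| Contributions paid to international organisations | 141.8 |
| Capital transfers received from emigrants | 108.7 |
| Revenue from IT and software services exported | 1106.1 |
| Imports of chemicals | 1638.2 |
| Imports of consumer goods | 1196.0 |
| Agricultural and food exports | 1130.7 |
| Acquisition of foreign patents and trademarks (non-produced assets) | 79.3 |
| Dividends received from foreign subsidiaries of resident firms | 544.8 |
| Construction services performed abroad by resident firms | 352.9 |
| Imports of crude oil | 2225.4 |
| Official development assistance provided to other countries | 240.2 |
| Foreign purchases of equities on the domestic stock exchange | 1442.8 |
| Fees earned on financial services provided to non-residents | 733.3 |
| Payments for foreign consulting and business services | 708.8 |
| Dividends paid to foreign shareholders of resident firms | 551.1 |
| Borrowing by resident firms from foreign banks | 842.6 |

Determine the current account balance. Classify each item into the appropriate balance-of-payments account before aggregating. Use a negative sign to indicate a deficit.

-2441.6

Goods: -1638.2 - 2225.4 - 1196.0 + 1130.7 = -3928.9
Services: -708.8 + 733.3 + 352.9 + 1106.1 = 1483.5
Primary income: 392.1 + 544.8 - 551.1 = 385.8
Secondary income: -141.8 - 240.2 = -382.0
Current account = (-3928.9) + 1483.5 + 385.8 + (-382.0) = -2441.6
(Excluded from the current account — financial account: domestic pension funds' purchases of foreign equities 753.1, foreign purchases of equities on the domestic stock exchange 1442.8, borrowing by resident firms from foreign banks 842.6; capital account: capital transfers received from emigrants 108.7, acquisition of foreign patents and trademarks (non-produced assets) 79.3.)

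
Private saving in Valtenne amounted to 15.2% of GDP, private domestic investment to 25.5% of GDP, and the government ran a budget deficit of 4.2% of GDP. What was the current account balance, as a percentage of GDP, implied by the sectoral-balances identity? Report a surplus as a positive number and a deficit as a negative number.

By the sectoral-balances identity, CA = (S_private - I) + (T - G).
Private balance = 15.2 - 25.5 = -10.3
Government balance (T - G) = -4.2
CA = -10.3 + (-4.2) = -14.5

-14.5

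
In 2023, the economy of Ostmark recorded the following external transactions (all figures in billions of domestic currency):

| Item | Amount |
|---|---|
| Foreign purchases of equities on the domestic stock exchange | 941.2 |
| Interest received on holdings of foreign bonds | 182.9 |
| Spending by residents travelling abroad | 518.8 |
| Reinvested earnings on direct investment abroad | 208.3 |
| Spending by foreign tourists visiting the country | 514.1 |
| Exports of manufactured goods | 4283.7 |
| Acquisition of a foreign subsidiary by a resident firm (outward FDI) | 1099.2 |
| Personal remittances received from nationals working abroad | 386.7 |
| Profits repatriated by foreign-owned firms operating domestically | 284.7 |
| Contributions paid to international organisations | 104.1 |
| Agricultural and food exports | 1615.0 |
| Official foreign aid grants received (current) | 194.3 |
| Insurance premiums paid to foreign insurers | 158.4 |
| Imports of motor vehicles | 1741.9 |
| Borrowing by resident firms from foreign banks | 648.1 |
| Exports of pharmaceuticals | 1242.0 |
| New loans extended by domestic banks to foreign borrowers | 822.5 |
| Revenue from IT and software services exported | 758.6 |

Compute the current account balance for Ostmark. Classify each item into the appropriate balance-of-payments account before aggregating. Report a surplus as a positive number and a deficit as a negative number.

Goods: 4283.7 + 1615.0 - 1741.9 + 1242.0 = 5398.8
Services: -158.4 + 514.1 + 758.6 - 518.8 = 595.5
Primary income: 182.9 - 284.7 + 208.3 = 106.5
Secondary income: 386.7 + 194.3 - 104.1 = 476.9
Current account = 5398.8 + 595.5 + 106.5 + 476.9 = 6577.7
(Excluded from the current account — financial account: foreign purchases of equities on the domestic stock exchange 941.2, acquisition of a foreign subsidiary by a resident firm (outward FDI) 1099.2, borrowing by resident firms from foreign banks 648.1, new loans extended by domestic banks to foreign borrowers 822.5.)

6577.7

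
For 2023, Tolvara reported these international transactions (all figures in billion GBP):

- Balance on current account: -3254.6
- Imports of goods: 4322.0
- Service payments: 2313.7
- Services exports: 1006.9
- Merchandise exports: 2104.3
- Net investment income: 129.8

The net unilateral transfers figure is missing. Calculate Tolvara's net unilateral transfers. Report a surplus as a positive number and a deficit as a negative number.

140.1

Current account = goods balance + services balance + net primary income + net secondary income
Sum of the known components = -3394.7
Net unilateral transfers = CA - (known components) = -3254.6 - (-3394.7) = 140.1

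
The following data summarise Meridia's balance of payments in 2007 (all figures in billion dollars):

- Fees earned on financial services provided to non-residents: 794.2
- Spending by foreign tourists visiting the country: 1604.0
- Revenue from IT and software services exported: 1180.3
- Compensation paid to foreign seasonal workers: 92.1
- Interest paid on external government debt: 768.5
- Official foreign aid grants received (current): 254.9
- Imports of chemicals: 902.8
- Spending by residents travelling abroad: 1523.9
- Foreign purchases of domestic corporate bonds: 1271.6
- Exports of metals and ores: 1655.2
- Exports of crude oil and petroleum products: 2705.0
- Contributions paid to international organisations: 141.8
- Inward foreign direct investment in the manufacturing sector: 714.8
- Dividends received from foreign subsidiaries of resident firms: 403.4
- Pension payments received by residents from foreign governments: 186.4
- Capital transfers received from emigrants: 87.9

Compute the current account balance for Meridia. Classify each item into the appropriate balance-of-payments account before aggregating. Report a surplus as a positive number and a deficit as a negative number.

Goods: 1655.2 + 2705.0 - 902.8 = 3457.4
Services: -1523.9 + 1180.3 + 794.2 + 1604.0 = 2054.6
Primary income: -768.5 - 92.1 + 403.4 = -457.2
Secondary income: 254.9 - 141.8 + 186.4 = 299.5
Current account = 3457.4 + 2054.6 + (-457.2) + 299.5 = 5354.3
(Excluded from the current account — financial account: foreign purchases of domestic corporate bonds 1271.6, inward foreign direct investment in the manufacturing sector 714.8; capital account: capital transfers received from emigrants 87.9.)

5354.3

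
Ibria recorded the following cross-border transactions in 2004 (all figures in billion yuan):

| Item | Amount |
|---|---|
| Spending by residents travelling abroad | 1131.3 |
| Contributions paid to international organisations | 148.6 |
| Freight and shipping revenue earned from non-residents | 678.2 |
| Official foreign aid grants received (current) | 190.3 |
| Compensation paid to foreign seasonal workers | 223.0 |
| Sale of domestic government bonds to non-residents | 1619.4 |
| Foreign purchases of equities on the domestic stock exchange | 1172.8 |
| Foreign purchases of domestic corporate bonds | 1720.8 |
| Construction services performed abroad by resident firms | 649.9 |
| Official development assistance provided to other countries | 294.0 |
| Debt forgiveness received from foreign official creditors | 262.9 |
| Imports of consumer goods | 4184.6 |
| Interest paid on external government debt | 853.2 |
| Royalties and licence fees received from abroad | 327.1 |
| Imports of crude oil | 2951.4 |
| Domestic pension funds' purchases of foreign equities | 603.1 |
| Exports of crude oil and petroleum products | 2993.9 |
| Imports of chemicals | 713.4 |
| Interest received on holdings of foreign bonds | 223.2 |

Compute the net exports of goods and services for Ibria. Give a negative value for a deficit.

Goods: -713.4 + 2993.9 - 2951.4 - 4184.6 = -4855.5
Services: 649.9 - 1131.3 + 678.2 + 327.1 = 523.9
Trade balance = -4855.5 + 523.9 = -4331.6
(Excluded from the trade balance — secondary income: contributions paid to international organisations 148.6, official foreign aid grants received (current) 190.3, official development assistance provided to other countries 294.0; primary income: compensation paid to foreign seasonal workers 223.0, interest paid on external government debt 853.2, interest received on holdings of foreign bonds 223.2; financial account: sale of domestic government bonds to non-residents 1619.4, foreign purchases of equities on the domestic stock exchange 1172.8, foreign purchases of domestic corporate bonds 1720.8, domestic pension funds' purchases of foreign equities 603.1; capital account: debt forgiveness received from foreign official creditors 262.9.)

-4331.6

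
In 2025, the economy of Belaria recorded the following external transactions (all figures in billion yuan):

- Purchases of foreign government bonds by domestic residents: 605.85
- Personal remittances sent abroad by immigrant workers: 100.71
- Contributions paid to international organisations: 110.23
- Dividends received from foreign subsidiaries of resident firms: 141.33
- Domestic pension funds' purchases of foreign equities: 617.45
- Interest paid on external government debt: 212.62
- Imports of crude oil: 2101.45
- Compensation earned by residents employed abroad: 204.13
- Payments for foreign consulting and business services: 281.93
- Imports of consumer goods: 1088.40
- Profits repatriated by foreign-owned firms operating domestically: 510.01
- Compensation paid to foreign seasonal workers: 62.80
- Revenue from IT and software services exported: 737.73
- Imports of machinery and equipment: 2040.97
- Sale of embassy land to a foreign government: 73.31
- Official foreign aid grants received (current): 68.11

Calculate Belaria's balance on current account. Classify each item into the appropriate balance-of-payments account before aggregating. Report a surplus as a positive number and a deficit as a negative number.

-5357.82

Goods: -2040.97 - 2101.45 - 1088.40 = -5230.82
Services: -281.93 + 737.73 = 455.80
Primary income: -62.80 - 212.62 - 510.01 + 204.13 + 141.33 = -439.97
Secondary income: -110.23 + 68.11 - 100.71 = -142.83
Current account = (-5230.82) + 455.80 + (-439.97) + (-142.83) = -5357.82
(Excluded from the current account — financial account: purchases of foreign government bonds by domestic residents 605.85, domestic pension funds' purchases of foreign equities 617.45; capital account: sale of embassy land to a foreign government 73.31.)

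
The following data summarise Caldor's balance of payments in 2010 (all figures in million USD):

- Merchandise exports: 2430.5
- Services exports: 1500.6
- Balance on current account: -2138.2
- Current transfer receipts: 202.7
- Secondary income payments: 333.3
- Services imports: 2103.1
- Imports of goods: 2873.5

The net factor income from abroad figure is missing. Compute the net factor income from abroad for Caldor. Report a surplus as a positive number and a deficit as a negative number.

-962.1

Current account = goods balance + services balance + net primary income + net secondary income
Sum of the known components = -1176.1
Net factor income from abroad = CA - (known components) = -2138.2 - (-1176.1) = -962.1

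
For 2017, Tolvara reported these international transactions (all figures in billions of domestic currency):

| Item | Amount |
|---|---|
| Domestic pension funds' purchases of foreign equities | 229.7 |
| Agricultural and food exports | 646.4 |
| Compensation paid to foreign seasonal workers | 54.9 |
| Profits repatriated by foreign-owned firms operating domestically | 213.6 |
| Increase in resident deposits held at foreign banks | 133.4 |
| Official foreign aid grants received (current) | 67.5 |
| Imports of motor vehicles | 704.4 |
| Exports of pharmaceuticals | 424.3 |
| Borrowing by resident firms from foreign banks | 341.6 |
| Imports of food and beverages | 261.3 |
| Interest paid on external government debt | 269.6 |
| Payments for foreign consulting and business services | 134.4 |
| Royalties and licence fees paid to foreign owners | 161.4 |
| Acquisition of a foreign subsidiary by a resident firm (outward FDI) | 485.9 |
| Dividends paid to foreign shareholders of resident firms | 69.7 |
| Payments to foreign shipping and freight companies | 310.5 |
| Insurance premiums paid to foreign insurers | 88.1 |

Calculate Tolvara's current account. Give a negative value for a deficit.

-1129.7

Goods: 646.4 - 704.4 + 424.3 - 261.3 = 105.0
Services: -161.4 - 88.1 - 134.4 - 310.5 = -694.4
Primary income: -69.7 - 213.6 - 54.9 - 269.6 = -607.8
Secondary income: 67.5
Current account = 105.0 + (-694.4) + (-607.8) + 67.5 = -1129.7
(Excluded from the current account — financial account: domestic pension funds' purchases of foreign equities 229.7, increase in resident deposits held at foreign banks 133.4, borrowing by resident firms from foreign banks 341.6, acquisition of a foreign subsidiary by a resident firm (outward FDI) 485.9.)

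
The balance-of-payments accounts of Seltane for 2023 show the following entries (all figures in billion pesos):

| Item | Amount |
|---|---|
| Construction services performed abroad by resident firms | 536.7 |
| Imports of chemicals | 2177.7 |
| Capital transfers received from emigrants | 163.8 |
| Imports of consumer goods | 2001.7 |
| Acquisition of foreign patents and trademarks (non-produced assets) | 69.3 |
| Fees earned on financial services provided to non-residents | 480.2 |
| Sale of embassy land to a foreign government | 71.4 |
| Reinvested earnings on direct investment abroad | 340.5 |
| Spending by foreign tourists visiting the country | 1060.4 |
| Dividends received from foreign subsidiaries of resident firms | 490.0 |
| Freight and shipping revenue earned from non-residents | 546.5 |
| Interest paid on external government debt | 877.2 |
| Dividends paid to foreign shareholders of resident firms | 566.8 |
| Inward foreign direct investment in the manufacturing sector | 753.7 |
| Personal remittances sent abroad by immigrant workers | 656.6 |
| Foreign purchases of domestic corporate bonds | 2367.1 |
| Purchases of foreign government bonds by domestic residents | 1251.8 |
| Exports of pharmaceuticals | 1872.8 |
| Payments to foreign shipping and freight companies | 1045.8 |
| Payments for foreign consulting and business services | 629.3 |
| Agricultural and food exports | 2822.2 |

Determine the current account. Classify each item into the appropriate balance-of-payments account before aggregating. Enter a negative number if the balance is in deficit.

194.2

Goods: 2822.2 + 1872.8 - 2177.7 - 2001.7 = 515.6
Services: -629.3 - 1045.8 + 480.2 + 536.7 + 1060.4 + 546.5 = 948.7
Primary income: -877.2 + 490.0 + 340.5 - 566.8 = -613.5
Secondary income: -656.6
Current account = 515.6 + 948.7 + (-613.5) + (-656.6) = 194.2
(Excluded from the current account — capital account: capital transfers received from emigrants 163.8, acquisition of foreign patents and trademarks (non-produced assets) 69.3, sale of embassy land to a foreign government 71.4; financial account: inward foreign direct investment in the manufacturing sector 753.7, foreign purchases of domestic corporate bonds 2367.1, purchases of foreign government bonds by domestic residents 1251.8.)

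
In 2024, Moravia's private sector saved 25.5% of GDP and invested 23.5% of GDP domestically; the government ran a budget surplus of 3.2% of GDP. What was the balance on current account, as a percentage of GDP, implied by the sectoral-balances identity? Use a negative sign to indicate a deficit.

5.2

By the sectoral-balances identity, CA = (S_private - I) + (T - G).
Private balance = 25.5 - 23.5 = 2.0
Government balance (T - G) = 3.2
CA = 2.0 + 3.2 = 5.2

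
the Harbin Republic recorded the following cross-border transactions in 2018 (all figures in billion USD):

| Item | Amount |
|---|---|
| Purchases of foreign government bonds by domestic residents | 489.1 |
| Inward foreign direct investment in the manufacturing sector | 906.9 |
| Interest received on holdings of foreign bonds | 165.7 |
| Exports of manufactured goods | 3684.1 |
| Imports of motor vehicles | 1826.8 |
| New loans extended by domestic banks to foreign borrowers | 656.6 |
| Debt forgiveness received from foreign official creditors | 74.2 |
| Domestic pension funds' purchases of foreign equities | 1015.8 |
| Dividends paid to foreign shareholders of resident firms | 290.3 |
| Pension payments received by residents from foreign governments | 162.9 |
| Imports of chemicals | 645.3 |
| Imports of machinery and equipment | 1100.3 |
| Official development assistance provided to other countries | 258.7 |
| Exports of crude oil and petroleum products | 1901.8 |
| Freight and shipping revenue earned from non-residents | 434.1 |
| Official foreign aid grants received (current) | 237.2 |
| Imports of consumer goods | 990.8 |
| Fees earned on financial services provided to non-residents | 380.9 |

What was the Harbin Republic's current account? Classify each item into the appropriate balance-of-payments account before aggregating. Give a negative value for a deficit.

1854.5

Goods: 1901.8 - 1100.3 - 645.3 - 990.8 - 1826.8 + 3684.1 = 1022.7
Services: 380.9 + 434.1 = 815.0
Primary income: -290.3 + 165.7 = -124.6
Secondary income: 162.9 + 237.2 - 258.7 = 141.4
Current account = 1022.7 + 815.0 + (-124.6) + 141.4 = 1854.5
(Excluded from the current account — financial account: purchases of foreign government bonds by domestic residents 489.1, inward foreign direct investment in the manufacturing sector 906.9, new loans extended by domestic banks to foreign borrowers 656.6, domestic pension funds' purchases of foreign equities 1015.8; capital account: debt forgiveness received from foreign official creditors 74.2.)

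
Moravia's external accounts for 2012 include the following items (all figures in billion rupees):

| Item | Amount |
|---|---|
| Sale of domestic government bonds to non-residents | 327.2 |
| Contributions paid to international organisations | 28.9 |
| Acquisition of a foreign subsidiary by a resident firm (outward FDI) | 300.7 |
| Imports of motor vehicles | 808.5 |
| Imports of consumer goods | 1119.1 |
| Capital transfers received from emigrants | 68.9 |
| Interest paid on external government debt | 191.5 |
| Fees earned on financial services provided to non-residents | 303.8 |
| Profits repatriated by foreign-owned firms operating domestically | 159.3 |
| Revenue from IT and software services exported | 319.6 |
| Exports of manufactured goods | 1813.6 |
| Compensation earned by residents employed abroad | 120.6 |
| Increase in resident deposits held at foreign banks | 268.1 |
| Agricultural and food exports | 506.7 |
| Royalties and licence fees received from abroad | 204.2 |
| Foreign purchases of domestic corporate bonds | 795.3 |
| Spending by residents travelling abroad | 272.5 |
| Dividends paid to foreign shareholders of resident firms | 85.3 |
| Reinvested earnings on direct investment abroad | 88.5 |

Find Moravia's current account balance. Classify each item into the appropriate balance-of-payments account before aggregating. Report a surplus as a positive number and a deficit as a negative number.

Goods: 1813.6 - 1119.1 - 808.5 + 506.7 = 392.7
Services: -272.5 + 204.2 + 303.8 + 319.6 = 555.1
Primary income: 120.6 - 191.5 - 159.3 - 85.3 + 88.5 = -227.0
Secondary income: -28.9
Current account = 392.7 + 555.1 + (-227.0) + (-28.9) = 691.9
(Excluded from the current account — financial account: sale of domestic government bonds to non-residents 327.2, acquisition of a foreign subsidiary by a resident firm (outward FDI) 300.7, increase in resident deposits held at foreign banks 268.1, foreign purchases of domestic corporate bonds 795.3; capital account: capital transfers received from emigrants 68.9.)

691.9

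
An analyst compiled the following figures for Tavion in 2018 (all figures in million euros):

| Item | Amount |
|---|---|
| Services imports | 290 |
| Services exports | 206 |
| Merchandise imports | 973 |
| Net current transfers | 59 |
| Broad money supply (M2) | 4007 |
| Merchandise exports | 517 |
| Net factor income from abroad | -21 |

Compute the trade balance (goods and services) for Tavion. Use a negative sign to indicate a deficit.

Goods balance = 517 - 973 = -456
Services balance = 206 - 290 = -84
Trade balance (goods + services) = -456 + (-84) = -540

-540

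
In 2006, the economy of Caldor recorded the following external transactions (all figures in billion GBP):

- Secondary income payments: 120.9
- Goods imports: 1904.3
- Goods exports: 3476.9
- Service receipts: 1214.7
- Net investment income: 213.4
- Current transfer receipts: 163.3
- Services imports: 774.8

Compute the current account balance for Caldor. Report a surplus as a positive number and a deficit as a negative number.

Goods balance = 3476.9 - 1904.3 = 1572.6
Services balance = 1214.7 - 774.8 = 439.9
Trade balance (goods + services) = 1572.6 + 439.9 = 2012.5
Net primary income = 213.4
Net secondary income = 163.3 - 120.9 = 42.4
Current account = 2012.5 + 213.4 + 42.4 = 2268.3

2268.3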